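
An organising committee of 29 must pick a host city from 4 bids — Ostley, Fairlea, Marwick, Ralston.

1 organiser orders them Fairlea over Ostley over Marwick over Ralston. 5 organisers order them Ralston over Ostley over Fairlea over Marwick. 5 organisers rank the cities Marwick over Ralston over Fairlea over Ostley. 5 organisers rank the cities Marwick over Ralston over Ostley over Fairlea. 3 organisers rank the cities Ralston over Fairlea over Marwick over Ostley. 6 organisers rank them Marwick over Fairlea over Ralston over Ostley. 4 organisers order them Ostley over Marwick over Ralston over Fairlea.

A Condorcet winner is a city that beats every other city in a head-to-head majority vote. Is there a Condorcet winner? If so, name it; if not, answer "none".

Pairwise majorities:
Ostley vs Fairlea: Ostley preferred on 5+5+4 = 14 ballots; Fairlea wins 15–14.
Ostley vs Marwick: Ostley is ranked higher on 1+5+4 = 10 ballots, Marwick on 19. Marwick wins 19–10.
Ostley vs Ralston: Ostley is ranked higher on 1+4 = 5 ballots, Ralston on 24. Ralston wins 24–5.
Fairlea vs Marwick: Fairlea is ranked higher on 1+5+3 = 9 ballots, Marwick on 20. Marwick wins 20–9.
Fairlea vs Ralston: Fairlea preferred on 1+6 = 7 ballots; Ralston wins 22–7.
Marwick vs Ralston: 1+5+5+6+4 = 21 for Marwick, 8 for Ralston — Marwick by 21–8.
Marwick beats each of Ostley, Fairlea, Ralston — Marwick is the Condorcet winner.

Marwick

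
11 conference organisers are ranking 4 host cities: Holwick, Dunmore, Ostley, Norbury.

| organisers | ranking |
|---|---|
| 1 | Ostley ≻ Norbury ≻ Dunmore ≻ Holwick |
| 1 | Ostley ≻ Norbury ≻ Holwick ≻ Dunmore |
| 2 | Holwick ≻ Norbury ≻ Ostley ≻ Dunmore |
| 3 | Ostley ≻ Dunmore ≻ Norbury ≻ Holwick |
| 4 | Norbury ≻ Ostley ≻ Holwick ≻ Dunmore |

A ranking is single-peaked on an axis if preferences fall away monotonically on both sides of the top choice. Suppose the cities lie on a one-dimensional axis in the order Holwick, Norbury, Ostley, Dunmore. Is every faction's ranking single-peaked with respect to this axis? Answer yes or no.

yes

Axis positions: Holwick=1, Norbury=2, Ostley=3, Dunmore=4.
Faction 1 (peak Ostley at position 3): ranking walks positions 3-2-4-1, expanding outward from the peak — single-peaked.
Faction 2 (peak Ostley at position 3): ranking walks positions 3-2-1-4, expanding outward from the peak — single-peaked.
Faction 3 (peak Holwick at position 1): ranking walks positions 1-2-3-4, expanding outward from the peak — single-peaked.
Faction 4 (peak Ostley at position 3): ranking walks positions 3-4-2-1, expanding outward from the peak — single-peaked.
Faction 5 (peak Norbury at position 2): ranking walks positions 2-3-1-4, expanding outward from the peak — single-peaked.
Every ranking is single-peaked on this axis.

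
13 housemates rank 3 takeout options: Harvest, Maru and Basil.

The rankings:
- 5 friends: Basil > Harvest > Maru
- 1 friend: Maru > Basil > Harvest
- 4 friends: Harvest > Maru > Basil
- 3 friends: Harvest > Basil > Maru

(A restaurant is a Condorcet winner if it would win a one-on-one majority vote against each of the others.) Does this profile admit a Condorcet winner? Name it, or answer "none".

Harvest

Pairwise majorities:
Harvest vs Maru: Harvest wins 12–1.
Harvest–Basil: Harvest 7–6.
Maru vs Basil: Basil, 8–5.
Harvest wins every pairwise contest, so Harvest is the Condorcet winner.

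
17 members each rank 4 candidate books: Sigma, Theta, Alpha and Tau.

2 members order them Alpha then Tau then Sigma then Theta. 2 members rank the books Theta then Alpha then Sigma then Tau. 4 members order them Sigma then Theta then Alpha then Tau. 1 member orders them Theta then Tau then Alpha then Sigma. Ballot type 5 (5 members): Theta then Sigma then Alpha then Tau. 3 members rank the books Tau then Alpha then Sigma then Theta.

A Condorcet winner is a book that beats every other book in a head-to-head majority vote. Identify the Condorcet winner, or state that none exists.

Pairwise majorities:
Sigma vs Theta: Sigma preferred on 2+4+3 = 9 ballots; Sigma wins 9–8.
Sigma–Alpha: Sigma 9–8.
Sigma–Tau: Sigma 11–6.
Theta vs Alpha: Theta is ranked higher on 2+4+1+5 = 12 ballots, Alpha on 5. Theta wins 12–5.
Theta vs Tau: Theta is ranked higher on 2+4+1+5 = 12 ballots, Tau on 5. Theta wins 12–5.
Alpha vs Tau: Alpha wins 13–4.
Sigma defeats every rival head-to-head and is the Condorcet winner.

Sigma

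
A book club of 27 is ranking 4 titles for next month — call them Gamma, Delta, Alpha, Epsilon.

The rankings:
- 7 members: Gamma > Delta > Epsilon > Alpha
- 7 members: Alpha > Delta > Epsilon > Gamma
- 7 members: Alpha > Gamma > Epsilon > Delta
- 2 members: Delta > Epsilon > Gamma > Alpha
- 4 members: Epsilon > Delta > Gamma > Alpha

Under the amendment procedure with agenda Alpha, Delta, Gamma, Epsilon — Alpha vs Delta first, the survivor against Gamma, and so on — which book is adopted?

Alpha

Round 1: Alpha vs Delta — 14–13, Alpha advances.
Round 2: Alpha vs Gamma — 14–13, Alpha advances.
Round 3: Alpha vs Epsilon — 14–13, Alpha advances.
Alpha survives the agenda.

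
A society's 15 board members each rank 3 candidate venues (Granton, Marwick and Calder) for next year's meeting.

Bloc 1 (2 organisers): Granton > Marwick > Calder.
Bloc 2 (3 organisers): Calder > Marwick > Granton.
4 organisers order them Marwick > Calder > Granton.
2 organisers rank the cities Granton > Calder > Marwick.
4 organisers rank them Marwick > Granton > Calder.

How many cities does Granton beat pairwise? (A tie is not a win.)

1

Granton against each rival (15 organisers):
Granton vs Marwick: Granton preferred on 2+2 = 4 ballots; Marwick wins 11–4.
Granton vs Calder: Granton, 8–7.
Granton beats Calder; loses to Marwick — 1 pairwise win.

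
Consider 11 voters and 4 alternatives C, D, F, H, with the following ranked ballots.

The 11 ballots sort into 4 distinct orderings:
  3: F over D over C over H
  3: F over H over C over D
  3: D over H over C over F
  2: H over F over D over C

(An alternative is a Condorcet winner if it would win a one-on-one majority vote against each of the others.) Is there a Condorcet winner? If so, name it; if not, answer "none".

Head-to-head results (11 voters):
C vs D: 3 for C, 8 for D — D by 8–3.
C vs F: F wins 8–3.
C–H: H 8–3.
D vs F: D is ranked higher on 3 ballots, F on 8. F wins 8–3.
D vs H: D, 6–5.
F vs H: 6 to 5, F.
F beats each of C, D, H — F is the Condorcet winner.

F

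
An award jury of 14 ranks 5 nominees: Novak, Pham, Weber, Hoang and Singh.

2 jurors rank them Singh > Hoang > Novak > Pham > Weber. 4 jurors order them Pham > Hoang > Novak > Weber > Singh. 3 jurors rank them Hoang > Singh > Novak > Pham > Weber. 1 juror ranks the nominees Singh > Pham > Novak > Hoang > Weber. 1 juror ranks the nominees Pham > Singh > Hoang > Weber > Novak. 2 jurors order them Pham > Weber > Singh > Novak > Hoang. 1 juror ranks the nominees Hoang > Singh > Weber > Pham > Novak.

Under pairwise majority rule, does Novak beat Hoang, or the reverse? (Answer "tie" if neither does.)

Hoang

Ballots ranking Novak above Hoang: 1 + 2 = 3.
Ballots ranking Hoang above Novak: 14 − 3 = 11.
Hoang wins the head-to-head 11–3.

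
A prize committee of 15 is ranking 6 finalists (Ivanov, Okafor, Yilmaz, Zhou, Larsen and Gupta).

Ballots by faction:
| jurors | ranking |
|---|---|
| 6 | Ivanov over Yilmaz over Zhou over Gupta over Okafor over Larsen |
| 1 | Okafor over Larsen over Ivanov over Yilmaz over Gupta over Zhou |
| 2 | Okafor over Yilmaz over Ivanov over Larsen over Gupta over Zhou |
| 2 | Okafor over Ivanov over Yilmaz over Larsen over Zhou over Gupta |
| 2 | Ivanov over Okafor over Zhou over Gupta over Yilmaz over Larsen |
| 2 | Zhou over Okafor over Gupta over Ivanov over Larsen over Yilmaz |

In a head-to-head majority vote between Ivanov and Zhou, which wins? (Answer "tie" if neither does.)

Ballots ranking Ivanov above Zhou: 6 + 1 + 2 + 2 + 2 = 13.
Ballots ranking Zhou above Ivanov: 15 − 13 = 2.
Ivanov wins the head-to-head 13–2.

Ivanov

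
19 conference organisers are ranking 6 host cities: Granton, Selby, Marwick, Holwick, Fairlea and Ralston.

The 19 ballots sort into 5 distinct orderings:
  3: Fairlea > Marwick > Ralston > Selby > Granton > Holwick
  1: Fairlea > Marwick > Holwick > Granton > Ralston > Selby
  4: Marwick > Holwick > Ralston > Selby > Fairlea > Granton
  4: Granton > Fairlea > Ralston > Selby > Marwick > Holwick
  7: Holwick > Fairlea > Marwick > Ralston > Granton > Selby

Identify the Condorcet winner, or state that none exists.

Pairwise majorities:
Granton–Selby: Granton 12–7.
Granton vs Marwick: Marwick wins 15–4.
Granton vs Holwick: Holwick wins 12–7.
Granton vs Fairlea: Fairlea, 15–4.
Granton–Ralston: Ralston 14–5.
Selby vs Marwick: Marwick, 15–4.
Selby vs Holwick: Holwick wins 12–7.
Selby vs Fairlea: Fairlea, 15–4.
Selby vs Ralston: Ralston, 19–0.
Marwick vs Holwick: Marwick, 12–7.
Marwick–Fairlea: Fairlea 15–4.
Marwick vs Ralston: Marwick, 15–4.
Holwick vs Fairlea: Holwick wins 11–8.
Holwick–Ralston: Holwick 12–7.
Fairlea–Ralston: Fairlea 15–4.
Every city loses at least once (Granton loses to Marwick; Selby loses to Granton; Marwick loses to Fairlea; Holwick loses to Marwick; Fairlea loses to Holwick; Ralston loses to Marwick). The majority relation contains the cycle Marwick → Holwick → Fairlea → Marwick, so there is no Condorcet winner.

none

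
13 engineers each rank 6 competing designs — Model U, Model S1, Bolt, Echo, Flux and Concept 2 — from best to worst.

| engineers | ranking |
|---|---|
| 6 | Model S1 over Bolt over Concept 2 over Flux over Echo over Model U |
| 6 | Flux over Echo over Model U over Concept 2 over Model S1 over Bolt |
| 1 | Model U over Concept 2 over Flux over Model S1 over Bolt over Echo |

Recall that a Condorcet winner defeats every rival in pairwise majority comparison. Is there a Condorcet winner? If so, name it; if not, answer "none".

Pairwise majorities:
Model U vs Model S1: Model U wins 7–6.
Model U vs Bolt: Model U wins 7–6.
Model U vs Echo: Echo wins 12–1.
Model U–Flux: Flux 12–1.
Model U–Concept 2: Model U 7–6.
Model S1 vs Bolt: Model S1, 13–0.
Model S1 vs Echo: Model S1, 7–6.
Model S1–Flux: Flux 7–6.
Model S1 vs Concept 2: Concept 2, 7–6.
Bolt–Echo: Bolt 7–6.
Bolt vs Flux: Flux wins 7–6.
Bolt–Concept 2: Concept 2 7–6.
Echo–Flux: Flux 13–0.
Echo vs Concept 2: Concept 2 wins 7–6.
Flux vs Concept 2: Concept 2 wins 7–6.
No design is unbeaten: Model U loses to Echo; Model S1 loses to Model U; Bolt loses to Model U; Echo loses to Model S1; Flux loses to Concept 2; Concept 2 loses to Model U. In particular Model U beats Model S1 beats Echo beats Model U is a majority cycle — no Condorcet winner exists.

none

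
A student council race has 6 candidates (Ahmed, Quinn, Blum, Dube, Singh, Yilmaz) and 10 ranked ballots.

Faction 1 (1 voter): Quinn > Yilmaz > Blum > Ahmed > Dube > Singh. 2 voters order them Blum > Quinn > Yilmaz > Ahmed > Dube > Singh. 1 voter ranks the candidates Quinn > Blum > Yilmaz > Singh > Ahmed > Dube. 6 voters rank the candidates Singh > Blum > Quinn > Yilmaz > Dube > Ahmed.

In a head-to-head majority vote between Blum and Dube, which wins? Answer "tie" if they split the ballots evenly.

Blum

Ballots ranking Blum above Dube: 1 + 2 + 1 + 6 = 10.
Ballots ranking Dube above Blum: 10 − 10 = 0.
Blum wins the head-to-head 10–0.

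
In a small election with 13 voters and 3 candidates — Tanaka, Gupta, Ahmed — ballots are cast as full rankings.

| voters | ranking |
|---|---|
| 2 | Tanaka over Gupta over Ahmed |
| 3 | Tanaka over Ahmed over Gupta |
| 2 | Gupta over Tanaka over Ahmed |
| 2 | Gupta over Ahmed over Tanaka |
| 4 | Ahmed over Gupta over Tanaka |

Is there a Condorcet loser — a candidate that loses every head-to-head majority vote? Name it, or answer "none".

none

Head-to-head results (13 voters):
Tanaka vs Gupta: Gupta, 8–5.
Tanaka vs Ahmed: Tanaka wins 7–6.
Gupta vs Ahmed: Ahmed wins 7–6.
No candidate is winless: Tanaka beats Ahmed; Gupta beats Tanaka; Ahmed beats Gupta. There is no Condorcet loser.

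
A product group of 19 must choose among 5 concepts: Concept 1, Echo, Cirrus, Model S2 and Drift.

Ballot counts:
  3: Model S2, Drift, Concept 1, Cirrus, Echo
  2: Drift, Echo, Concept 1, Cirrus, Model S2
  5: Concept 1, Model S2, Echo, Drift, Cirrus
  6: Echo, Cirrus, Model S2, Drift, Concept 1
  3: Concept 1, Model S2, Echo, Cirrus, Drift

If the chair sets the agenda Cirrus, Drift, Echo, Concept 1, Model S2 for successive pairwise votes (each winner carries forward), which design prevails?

Concept 1

Round 1: Cirrus vs Drift — 9–10, Drift advances.
Round 2: Drift vs Echo — 5–14, Echo advances.
Round 3: Echo vs Concept 1 — 8–11, Concept 1 advances.
Round 4: Concept 1 vs Model S2 — 10–9, Concept 1 advances.
Concept 1 survives the agenda.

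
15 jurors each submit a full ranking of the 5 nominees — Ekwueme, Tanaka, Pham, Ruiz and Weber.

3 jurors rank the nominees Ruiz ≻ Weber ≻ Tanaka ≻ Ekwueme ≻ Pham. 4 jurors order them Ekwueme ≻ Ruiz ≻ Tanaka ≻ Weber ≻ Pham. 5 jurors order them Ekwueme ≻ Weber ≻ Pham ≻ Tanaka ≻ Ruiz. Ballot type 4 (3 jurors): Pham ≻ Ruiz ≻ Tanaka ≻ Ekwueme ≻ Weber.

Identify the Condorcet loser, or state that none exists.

Pairwise majorities:
Ekwueme vs Tanaka: 9 to 6, Ekwueme.
Ekwueme vs Pham: 3+4+5 = 12 for Ekwueme, 3 for Pham — Ekwueme by 12–3.
Ekwueme vs Ruiz: Ekwueme preferred on 4+5 = 9 ballots; Ekwueme wins 9–6.
Ekwueme–Weber: Ekwueme 12–3.
Tanaka–Pham: Pham 8–7.
Tanaka vs Ruiz: Tanaka is ranked higher on 5 ballots, Ruiz on 10. Ruiz wins 10–5.
Tanaka–Weber: Weber 8–7.
Pham vs Ruiz: Pham wins 8–7.
Pham vs Weber: Pham preferred on 3 ballots; Weber wins 12–3.
Ruiz vs Weber: Ruiz is ranked higher on 3+4+3 = 10 ballots, Weber on 5. Ruiz wins 10–5.
Only Tanaka has no wins; Tanaka is the Condorcet loser.

Tanaka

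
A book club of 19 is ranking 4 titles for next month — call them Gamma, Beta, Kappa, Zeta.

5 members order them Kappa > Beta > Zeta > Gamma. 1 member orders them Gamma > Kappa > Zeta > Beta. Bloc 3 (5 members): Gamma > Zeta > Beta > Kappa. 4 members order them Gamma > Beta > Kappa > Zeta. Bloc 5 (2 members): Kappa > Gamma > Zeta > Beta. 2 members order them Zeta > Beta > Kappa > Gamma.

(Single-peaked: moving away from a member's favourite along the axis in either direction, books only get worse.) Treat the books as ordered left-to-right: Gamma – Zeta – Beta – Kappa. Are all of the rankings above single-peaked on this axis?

Axis positions: Gamma=1, Zeta=2, Beta=3, Kappa=4.
Bloc 1 (peak Kappa at position 4): ranking walks positions 4-3-2-1, expanding outward from the peak — single-peaked.
Bloc 2: ranking walks positions 1-4-2-3; Kappa is ranked above Zeta even though Zeta lies between Kappa and the peak Gamma on the axis — preferences dip and rise again. Not single-peaked.
Bloc 3 (peak Gamma at position 1): ranking walks positions 1-2-3-4, expanding outward from the peak — single-peaked.
Bloc 4: ranking walks positions 1-3-4-2; Beta is ranked above Zeta even though Zeta lies between Beta and the peak Gamma on the axis — preferences dip and rise again. Not single-peaked.
Bloc 5: ranking walks positions 4-1-2-3; Gamma is ranked above Beta even though Beta lies between Gamma and the peak Kappa on the axis — preferences dip and rise again. Not single-peaked.
Bloc 6 (peak Zeta at position 2): ranking walks positions 2-3-4-1, expanding outward from the peak — single-peaked.
Bloc 2 violates single-peakedness, so the profile is not single-peaked on this axis.

no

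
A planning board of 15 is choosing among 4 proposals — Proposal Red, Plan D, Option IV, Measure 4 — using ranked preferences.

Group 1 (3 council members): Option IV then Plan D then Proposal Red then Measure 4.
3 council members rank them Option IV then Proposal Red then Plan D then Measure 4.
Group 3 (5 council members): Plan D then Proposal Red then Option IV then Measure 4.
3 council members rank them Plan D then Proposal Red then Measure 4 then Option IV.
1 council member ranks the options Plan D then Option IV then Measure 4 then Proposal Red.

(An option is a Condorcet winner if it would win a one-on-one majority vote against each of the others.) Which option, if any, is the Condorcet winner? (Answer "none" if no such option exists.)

Plan D

Check each pair by majority over 15 ballots:
Proposal Red vs Plan D: Plan D wins 12–3.
Proposal Red–Option IV: Proposal Red 8–7.
Proposal Red vs Measure 4: Proposal Red wins 14–1.
Plan D–Option IV: Plan D 9–6.
Plan D vs Measure 4: Plan D, 15–0.
Option IV vs Measure 4: Option IV wins 12–3.
Plan D defeats every rival head-to-head and is the Condorcet winner.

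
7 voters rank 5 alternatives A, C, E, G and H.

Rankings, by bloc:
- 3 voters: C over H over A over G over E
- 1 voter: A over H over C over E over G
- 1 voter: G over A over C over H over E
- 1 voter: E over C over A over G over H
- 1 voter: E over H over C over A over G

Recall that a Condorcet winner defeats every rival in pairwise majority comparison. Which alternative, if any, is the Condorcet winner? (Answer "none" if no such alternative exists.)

C

Pairwise majorities:
A vs C: 1+1 = 2 for A, 5 for C — C by 5–2.
A vs E: 3+1+1 = 5 for A, 2 for E — A by 5–2.
A–G: A 6–1.
A–H: H 4–3.
C vs E: C, 5–2.
C–G: C 6–1.
C vs H: C wins 5–2.
E–G: G 4–3.
E vs H: H, 5–2.
G–H: H 5–2.
C beats each of A, E, G, H — C is the Condorcet winner.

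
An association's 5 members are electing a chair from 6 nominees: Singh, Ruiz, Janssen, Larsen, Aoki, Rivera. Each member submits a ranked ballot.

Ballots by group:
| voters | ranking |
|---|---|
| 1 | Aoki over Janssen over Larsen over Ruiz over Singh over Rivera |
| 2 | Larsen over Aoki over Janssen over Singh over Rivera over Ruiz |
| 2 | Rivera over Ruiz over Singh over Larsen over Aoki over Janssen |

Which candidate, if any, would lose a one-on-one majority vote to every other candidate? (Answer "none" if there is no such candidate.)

none

Pairwise majorities:
Singh vs Ruiz: Ruiz wins 3–2.
Singh vs Janssen: Singh preferred on 2 ballots; Janssen wins 3–2.
Singh vs Larsen: Larsen wins 3–2.
Singh vs Aoki: Aoki, 3–2.
Singh vs Rivera: 1+2 = 3 for Singh, 2 for Rivera — Singh by 3–2.
Ruiz vs Janssen: 2 to 3, Janssen.
Ruiz vs Larsen: 2 to 3, Larsen.
Ruiz vs Aoki: Aoki wins 3–2.
Ruiz vs Rivera: Rivera wins 4–1.
Janssen vs Larsen: 1 to 4, Larsen.
Janssen vs Aoki: Janssen is ranked higher on 0 ballots, Aoki on 5. Aoki wins 5–0.
Janssen–Rivera: Janssen 3–2.
Larsen vs Aoki: Larsen preferred on 2+2 = 4 ballots; Larsen wins 4–1.
Larsen vs Rivera: Larsen, 3–2.
Aoki–Rivera: Aoki 3–2.
No candidate is winless: Singh beats Rivera; Ruiz beats Singh; Janssen beats Singh; Larsen beats Singh; Aoki beats Singh; Rivera beats Ruiz. There is no Condorcet loser.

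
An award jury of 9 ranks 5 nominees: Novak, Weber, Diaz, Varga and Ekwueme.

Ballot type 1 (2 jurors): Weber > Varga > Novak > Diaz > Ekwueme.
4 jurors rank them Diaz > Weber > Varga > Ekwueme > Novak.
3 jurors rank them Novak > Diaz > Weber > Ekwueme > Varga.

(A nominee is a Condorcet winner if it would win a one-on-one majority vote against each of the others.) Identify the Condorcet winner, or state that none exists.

none

Check each pair by majority over 9 ballots:
Novak vs Weber: Weber, 6–3.
Novak vs Diaz: Novak wins 5–4.
Novak vs Varga: Varga wins 6–3.
Novak vs Ekwueme: Novak wins 5–4.
Weber vs Diaz: Diaz wins 7–2.
Weber vs Varga: Weber wins 9–0.
Weber vs Ekwueme: Weber, 9–0.
Diaz–Varga: Diaz 7–2.
Diaz–Ekwueme: Diaz 9–0.
Varga vs Ekwueme: Varga wins 6–3.
Each nominee drops at least one matchup (Novak loses to Weber; Weber loses to Diaz; Diaz loses to Novak; Varga loses to Weber; Ekwueme loses to Novak); the cycle Novak beats Diaz beats Weber beats Novak rules out a Condorcet winner.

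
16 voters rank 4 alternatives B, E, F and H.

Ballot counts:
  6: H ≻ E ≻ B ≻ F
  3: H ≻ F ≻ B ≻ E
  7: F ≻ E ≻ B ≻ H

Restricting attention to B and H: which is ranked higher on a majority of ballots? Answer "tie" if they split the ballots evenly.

H

Ballots ranking B above H: 7.
Ballots ranking H above B: 16 − 7 = 9.
H wins the head-to-head 9–7.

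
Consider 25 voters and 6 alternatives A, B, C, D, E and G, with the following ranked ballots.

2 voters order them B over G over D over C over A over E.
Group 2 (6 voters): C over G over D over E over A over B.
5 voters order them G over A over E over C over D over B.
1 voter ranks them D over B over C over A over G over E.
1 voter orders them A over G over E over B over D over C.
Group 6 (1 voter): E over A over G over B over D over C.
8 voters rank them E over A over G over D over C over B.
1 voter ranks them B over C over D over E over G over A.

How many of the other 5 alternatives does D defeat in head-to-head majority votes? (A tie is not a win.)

D against each rival (25 voters):
D vs A: D is ranked higher on 2+6+1+1 = 10 ballots, A on 15. A wins 15–10.
D–B: D 20–5.
D–C: D 13–12.
D vs E: D is ranked higher on 2+6+1+1 = 10 ballots, E on 15. E wins 15–10.
D vs G: G wins 23–2.
D beats B, C; loses to A, E, G — 2 pairwise wins.

2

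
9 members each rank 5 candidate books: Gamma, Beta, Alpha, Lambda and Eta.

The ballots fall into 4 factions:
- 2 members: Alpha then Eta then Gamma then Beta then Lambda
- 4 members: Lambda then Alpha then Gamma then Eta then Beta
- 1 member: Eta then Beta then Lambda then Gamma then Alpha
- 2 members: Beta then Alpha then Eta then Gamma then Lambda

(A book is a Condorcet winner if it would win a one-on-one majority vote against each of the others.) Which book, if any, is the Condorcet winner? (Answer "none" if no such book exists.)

Pairwise majorities:
Gamma–Beta: Gamma 6–3.
Gamma vs Alpha: Alpha wins 8–1.
Gamma vs Lambda: Lambda wins 5–4.
Gamma vs Eta: Eta wins 5–4.
Beta–Alpha: Alpha 6–3.
Beta vs Lambda: Beta, 5–4.
Beta vs Eta: Eta, 7–2.
Alpha–Lambda: Lambda 5–4.
Alpha–Eta: Alpha 8–1.
Lambda vs Eta: Eta wins 5–4.
Each book drops at least one matchup (Gamma loses to Alpha; Beta loses to Gamma; Alpha loses to Lambda; Lambda loses to Beta; Eta loses to Alpha); the cycle Gamma beats Beta beats Lambda beats Gamma rules out a Condorcet winner.

none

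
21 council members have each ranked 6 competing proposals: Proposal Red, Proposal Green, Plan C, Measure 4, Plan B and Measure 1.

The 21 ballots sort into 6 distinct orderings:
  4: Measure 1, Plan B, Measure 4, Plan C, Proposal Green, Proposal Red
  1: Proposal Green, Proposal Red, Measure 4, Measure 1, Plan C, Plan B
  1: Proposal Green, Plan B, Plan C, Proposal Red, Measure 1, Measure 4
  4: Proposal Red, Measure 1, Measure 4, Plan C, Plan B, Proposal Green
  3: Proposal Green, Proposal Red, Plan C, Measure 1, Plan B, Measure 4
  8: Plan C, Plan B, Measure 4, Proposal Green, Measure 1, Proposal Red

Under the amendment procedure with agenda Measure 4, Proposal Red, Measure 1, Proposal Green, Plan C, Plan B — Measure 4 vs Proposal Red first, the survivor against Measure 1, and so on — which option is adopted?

Round 1: Measure 4 vs Proposal Red — 12–9, Measure 4 advances.
Round 2: Measure 4 vs Measure 1 — 9–12, Measure 1 advances.
Round 3: Measure 1 vs Proposal Green — 8–13, Proposal Green advances.
Round 4: Proposal Green vs Plan C — 5–16, Plan C advances.
Round 5: Plan C vs Plan B — 16–5, Plan C advances.
Plan C survives the agenda.

Plan C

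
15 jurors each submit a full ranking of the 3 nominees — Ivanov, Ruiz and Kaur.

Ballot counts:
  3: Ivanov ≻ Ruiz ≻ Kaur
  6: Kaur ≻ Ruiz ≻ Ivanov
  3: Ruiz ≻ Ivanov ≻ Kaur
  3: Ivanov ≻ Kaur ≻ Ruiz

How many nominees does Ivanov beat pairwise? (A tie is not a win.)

1

Ivanov against each rival (15 jurors):
Ivanov vs Ruiz: Ivanov preferred on 3+3 = 6 ballots; Ruiz wins 9–6.
Ivanov vs Kaur: Ivanov, 9–6.
Ivanov beats Kaur; loses to Ruiz — 1 pairwise win.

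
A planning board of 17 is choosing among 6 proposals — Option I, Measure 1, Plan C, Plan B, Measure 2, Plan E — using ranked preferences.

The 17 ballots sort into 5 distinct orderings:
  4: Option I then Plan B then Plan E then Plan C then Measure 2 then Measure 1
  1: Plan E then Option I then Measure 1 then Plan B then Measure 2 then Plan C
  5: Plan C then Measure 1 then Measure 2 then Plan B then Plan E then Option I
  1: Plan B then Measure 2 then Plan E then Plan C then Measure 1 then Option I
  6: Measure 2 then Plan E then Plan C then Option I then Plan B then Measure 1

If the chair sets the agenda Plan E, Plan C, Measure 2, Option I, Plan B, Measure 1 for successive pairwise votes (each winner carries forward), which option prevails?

Measure 2

Round 1: Plan E vs Plan C — 12–5, Plan E advances.
Round 2: Plan E vs Measure 2 — 5–12, Measure 2 advances.
Round 3: Measure 2 vs Option I — 12–5, Measure 2 advances.
Round 4: Measure 2 vs Plan B — 11–6, Measure 2 advances.
Round 5: Measure 2 vs Measure 1 — 11–6, Measure 2 advances.
Measure 2 survives the agenda.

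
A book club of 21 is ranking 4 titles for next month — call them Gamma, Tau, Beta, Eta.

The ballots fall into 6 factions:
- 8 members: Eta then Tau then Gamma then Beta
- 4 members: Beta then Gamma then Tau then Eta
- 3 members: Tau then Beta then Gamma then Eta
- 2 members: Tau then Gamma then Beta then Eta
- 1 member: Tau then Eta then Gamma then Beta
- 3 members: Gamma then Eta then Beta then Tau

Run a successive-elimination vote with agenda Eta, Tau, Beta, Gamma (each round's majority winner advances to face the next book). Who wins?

Gamma

Round 1: Eta vs Tau — 11–10, Eta advances.
Round 2: Eta vs Beta — 12–9, Eta advances.
Round 3: Eta vs Gamma — 9–12, Gamma advances.
Gamma survives the agenda.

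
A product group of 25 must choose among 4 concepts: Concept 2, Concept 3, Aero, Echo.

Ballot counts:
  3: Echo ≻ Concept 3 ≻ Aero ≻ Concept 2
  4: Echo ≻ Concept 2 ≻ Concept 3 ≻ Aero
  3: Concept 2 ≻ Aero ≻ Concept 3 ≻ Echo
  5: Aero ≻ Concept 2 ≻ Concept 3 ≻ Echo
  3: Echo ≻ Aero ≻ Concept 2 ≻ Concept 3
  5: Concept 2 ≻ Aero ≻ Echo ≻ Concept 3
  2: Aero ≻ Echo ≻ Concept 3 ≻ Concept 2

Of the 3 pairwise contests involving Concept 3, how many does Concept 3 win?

Concept 3 against each rival (25 engineers):
Concept 3 vs Concept 2: 3+2 = 5 for Concept 3, 20 for Concept 2 — Concept 2 by 20–5.
Concept 3 vs Aero: 7 to 18, Aero.
Concept 3 vs Echo: Echo, 17–8.
Concept 3 beats no one; loses to Concept 2, Aero, Echo — 0 pairwise wins.

0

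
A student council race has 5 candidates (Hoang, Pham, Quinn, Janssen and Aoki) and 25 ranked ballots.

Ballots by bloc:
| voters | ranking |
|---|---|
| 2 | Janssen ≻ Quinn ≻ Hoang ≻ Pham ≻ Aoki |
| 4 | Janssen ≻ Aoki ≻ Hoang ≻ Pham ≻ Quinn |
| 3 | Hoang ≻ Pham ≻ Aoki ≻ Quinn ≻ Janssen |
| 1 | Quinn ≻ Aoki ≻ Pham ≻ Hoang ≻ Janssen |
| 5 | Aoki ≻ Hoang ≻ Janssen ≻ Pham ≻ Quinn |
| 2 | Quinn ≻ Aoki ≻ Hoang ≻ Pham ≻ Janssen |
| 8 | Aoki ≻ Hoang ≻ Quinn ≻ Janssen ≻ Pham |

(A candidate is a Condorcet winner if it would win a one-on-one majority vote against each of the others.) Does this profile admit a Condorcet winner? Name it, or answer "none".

Check each pair by majority over 25 ballots:
Hoang vs Pham: Hoang wins 24–1.
Hoang vs Quinn: Hoang wins 20–5.
Hoang vs Janssen: Hoang wins 19–6.
Hoang vs Aoki: Aoki, 20–5.
Pham vs Quinn: Quinn wins 13–12.
Pham vs Janssen: Janssen, 19–6.
Pham vs Aoki: Aoki wins 20–5.
Quinn–Janssen: Quinn 14–11.
Quinn–Aoki: Aoki 20–5.
Janssen–Aoki: Aoki 19–6.
Only Aoki has no losses; Aoki is the Condorcet winner.

Aoki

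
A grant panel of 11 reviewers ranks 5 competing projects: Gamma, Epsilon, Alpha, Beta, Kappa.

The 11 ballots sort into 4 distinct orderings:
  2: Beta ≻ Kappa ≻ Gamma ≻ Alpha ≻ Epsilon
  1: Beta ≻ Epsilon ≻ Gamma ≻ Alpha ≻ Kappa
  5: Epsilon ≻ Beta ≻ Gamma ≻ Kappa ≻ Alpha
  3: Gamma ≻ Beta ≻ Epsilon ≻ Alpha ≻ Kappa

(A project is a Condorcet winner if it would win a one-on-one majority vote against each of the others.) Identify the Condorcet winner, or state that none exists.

Pairwise majorities:
Gamma vs Epsilon: Epsilon wins 6–5.
Gamma vs Alpha: Gamma wins 11–0.
Gamma vs Beta: Beta, 8–3.
Gamma vs Kappa: Gamma wins 9–2.
Epsilon vs Alpha: Epsilon wins 9–2.
Epsilon–Beta: Beta 6–5.
Epsilon–Kappa: Epsilon 9–2.
Alpha–Beta: Beta 11–0.
Alpha–Kappa: Kappa 7–4.
Beta–Kappa: Beta 11–0.
Only Beta has no losses; Beta is the Condorcet winner.

Beta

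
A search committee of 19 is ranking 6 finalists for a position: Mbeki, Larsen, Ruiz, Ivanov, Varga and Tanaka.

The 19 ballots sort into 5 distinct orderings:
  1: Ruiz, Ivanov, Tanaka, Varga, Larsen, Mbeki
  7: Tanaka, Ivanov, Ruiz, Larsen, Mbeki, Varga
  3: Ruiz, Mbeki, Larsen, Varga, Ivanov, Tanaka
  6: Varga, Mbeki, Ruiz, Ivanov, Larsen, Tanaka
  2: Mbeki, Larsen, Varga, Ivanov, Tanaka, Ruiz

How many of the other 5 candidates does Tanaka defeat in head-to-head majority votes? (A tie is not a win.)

Tanaka against each rival (19 committee members):
Tanaka vs Mbeki: 8 to 11, Mbeki.
Tanaka–Larsen: Larsen 11–8.
Tanaka vs Ruiz: 9 to 10, Ruiz.
Tanaka vs Ivanov: 7 to 12, Ivanov.
Tanaka vs Varga: Varga, 11–8.
Tanaka beats no one; loses to Mbeki, Larsen, Ruiz, Ivanov, Varga — 0 pairwise wins.

0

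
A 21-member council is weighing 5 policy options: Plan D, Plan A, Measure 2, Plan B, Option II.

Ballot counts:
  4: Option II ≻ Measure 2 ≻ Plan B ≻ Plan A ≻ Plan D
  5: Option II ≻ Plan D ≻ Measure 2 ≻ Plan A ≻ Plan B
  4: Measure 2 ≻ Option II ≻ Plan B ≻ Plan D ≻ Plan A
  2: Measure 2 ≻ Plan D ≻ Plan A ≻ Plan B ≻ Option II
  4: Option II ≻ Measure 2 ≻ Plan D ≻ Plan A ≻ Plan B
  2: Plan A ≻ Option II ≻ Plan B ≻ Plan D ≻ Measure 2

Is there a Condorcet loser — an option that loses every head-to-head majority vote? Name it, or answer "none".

Head-to-head results (21 council members):
Plan D vs Plan A: 15 to 6, Plan D.
Plan D–Measure 2: Measure 2 14–7.
Plan D vs Plan B: Plan D is ranked higher on 5+2+4 = 11 ballots, Plan B on 10. Plan D wins 11–10.
Plan D–Option II: Option II 19–2.
Plan A–Measure 2: Measure 2 19–2.
Plan A vs Plan B: 5+2+4+2 = 13 for Plan A, 8 for Plan B — Plan A by 13–8.
Plan A vs Option II: Plan A preferred on 2+2 = 4 ballots; Option II wins 17–4.
Measure 2 vs Plan B: Measure 2, 19–2.
Measure 2 vs Option II: Option II wins 15–6.
Plan B vs Option II: 2 to 19, Option II.
Plan B loses to every other option — it is the Condorcet loser.

Plan B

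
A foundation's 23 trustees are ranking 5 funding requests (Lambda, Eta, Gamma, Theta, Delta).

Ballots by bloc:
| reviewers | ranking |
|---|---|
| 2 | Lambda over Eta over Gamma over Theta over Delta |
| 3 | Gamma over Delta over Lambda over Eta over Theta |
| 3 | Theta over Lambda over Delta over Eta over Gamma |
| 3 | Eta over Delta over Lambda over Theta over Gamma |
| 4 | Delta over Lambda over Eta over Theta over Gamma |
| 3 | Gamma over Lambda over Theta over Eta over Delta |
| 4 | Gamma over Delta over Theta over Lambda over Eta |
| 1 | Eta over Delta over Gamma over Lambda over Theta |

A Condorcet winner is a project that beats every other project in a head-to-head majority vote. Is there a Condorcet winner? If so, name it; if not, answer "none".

none

Head-to-head results (23 reviewers):
Lambda vs Eta: Lambda wins 19–4.
Lambda–Gamma: Lambda 12–11.
Lambda vs Theta: Lambda is ranked higher on 2+3+3+4+3+1 = 16 ballots, Theta on 7. Lambda wins 16–7.
Lambda vs Delta: Delta, 15–8.
Eta vs Gamma: Eta, 13–10.
Eta vs Theta: Eta preferred on 2+3+3+4+1 = 13 ballots; Eta wins 13–10.
Eta vs Delta: Eta is ranked higher on 2+3+3+1 = 9 ballots, Delta on 14. Delta wins 14–9.
Gamma vs Theta: Gamma wins 13–10.
Gamma vs Delta: Gamma, 12–11.
Theta vs Delta: Delta wins 15–8.
No project is unbeaten: Lambda loses to Delta; Eta loses to Lambda; Gamma loses to Lambda; Theta loses to Lambda; Delta loses to Gamma. In particular Lambda > Gamma > Delta > Lambda is a majority cycle — no Condorcet winner exists.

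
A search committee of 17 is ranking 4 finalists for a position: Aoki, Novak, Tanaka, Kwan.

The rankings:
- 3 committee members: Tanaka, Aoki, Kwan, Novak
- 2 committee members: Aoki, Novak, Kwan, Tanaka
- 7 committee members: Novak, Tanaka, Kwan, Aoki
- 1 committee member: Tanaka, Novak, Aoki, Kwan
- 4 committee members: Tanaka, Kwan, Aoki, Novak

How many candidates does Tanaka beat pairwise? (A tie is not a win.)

2

Tanaka against each rival (17 committee members):
Tanaka vs Aoki: 3+7+1+4 = 15 for Tanaka, 2 for Aoki — Tanaka by 15–2.
Tanaka–Novak: Novak 9–8.
Tanaka vs Kwan: Tanaka is ranked higher on 3+7+1+4 = 15 ballots, Kwan on 2. Tanaka wins 15–2.
Tanaka beats Aoki, Kwan; loses to Novak — 2 pairwise wins.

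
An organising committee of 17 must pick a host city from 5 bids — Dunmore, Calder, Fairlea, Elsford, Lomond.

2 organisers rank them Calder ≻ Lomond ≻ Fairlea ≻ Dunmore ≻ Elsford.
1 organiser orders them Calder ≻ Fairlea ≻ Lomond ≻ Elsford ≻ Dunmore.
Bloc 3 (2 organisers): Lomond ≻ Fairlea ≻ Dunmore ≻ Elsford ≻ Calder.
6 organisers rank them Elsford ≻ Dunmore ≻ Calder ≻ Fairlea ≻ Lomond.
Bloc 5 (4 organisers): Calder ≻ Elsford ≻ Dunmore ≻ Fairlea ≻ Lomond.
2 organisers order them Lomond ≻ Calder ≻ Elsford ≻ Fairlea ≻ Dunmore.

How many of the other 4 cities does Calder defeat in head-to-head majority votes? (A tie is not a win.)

Calder against each rival (17 organisers):
Calder–Dunmore: Calder 9–8.
Calder vs Fairlea: Calder wins 15–2.
Calder vs Elsford: Calder, 9–8.
Calder vs Lomond: Calder is ranked higher on 2+1+6+4 = 13 ballots, Lomond on 4. Calder wins 13–4.
Calder beats Dunmore, Fairlea, Elsford, Lomond — 4 pairwise wins.

4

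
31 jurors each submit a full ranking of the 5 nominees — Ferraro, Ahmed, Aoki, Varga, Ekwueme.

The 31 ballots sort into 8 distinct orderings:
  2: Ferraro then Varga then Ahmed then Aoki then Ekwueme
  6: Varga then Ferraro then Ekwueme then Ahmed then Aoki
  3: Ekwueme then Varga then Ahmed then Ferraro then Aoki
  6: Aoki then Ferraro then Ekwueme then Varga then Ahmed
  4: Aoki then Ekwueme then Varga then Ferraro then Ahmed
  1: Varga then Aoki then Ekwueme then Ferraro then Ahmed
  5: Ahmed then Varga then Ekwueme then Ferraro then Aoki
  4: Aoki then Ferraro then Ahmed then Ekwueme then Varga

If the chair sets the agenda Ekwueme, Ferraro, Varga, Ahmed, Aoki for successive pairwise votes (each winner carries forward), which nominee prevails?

Round 1: Ekwueme vs Ferraro — 13–18, Ferraro advances.
Round 2: Ferraro vs Varga — 12–19, Varga advances.
Round 3: Varga vs Ahmed — 22–9, Varga advances.
Round 4: Varga vs Aoki — 17–14, Varga advances.
The agenda winner is Varga.

Varga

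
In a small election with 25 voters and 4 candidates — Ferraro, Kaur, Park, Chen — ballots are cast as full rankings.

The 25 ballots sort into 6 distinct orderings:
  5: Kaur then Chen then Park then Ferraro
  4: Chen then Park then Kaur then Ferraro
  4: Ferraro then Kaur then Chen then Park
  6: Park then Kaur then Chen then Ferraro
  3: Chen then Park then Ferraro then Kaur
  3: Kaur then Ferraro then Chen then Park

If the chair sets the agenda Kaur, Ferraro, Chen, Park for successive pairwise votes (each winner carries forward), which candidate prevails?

Park

Round 1: Kaur vs Ferraro — 18–7, Kaur advances.
Round 2: Kaur vs Chen — 18–7, Kaur advances.
Round 3: Kaur vs Park — 12–13, Park advances.
Park survives the agenda.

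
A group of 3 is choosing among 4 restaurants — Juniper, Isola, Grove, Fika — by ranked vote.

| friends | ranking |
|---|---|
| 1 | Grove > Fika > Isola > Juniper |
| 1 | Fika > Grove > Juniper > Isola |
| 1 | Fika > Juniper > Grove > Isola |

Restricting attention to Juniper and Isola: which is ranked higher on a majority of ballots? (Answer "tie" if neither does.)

Juniper

Ballots ranking Juniper above Isola: 1 + 1 = 2.
Ballots ranking Isola above Juniper: 3 − 2 = 1.
Juniper wins the head-to-head 2–1.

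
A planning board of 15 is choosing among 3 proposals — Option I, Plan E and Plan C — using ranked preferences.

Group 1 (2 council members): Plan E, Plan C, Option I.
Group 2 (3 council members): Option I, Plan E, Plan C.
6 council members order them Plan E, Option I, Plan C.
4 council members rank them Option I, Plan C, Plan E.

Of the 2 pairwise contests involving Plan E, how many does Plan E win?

2

Plan E against each rival (15 council members):
Plan E vs Option I: Plan E wins 8–7.
Plan E vs Plan C: Plan E wins 11–4.
Plan E beats Option I, Plan C — 2 pairwise wins.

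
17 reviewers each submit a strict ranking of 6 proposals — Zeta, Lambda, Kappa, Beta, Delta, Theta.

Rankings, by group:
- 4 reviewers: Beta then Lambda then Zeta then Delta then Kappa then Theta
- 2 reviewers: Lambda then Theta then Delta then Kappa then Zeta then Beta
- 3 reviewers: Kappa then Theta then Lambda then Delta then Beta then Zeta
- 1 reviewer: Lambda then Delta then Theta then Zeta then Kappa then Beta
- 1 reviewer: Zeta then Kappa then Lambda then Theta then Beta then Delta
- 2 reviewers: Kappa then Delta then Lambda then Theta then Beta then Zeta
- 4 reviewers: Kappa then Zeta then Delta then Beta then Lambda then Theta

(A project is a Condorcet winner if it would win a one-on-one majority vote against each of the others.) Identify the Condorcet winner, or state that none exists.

Check each pair by majority over 17 ballots:
Zeta vs Lambda: Zeta preferred on 1+4 = 5 ballots; Lambda wins 12–5.
Zeta vs Kappa: 4+1+1 = 6 for Zeta, 11 for Kappa — Kappa by 11–6.
Zeta vs Beta: Zeta preferred on 2+1+1+4 = 8 ballots; Beta wins 9–8.
Zeta vs Delta: 9 to 8, Zeta.
Zeta vs Theta: Zeta preferred on 4+1+4 = 9 ballots; Zeta wins 9–8.
Lambda vs Kappa: Lambda is ranked higher on 4+2+1 = 7 ballots, Kappa on 10. Kappa wins 10–7.
Lambda vs Beta: Lambda preferred on 2+3+1+1+2 = 9 ballots; Lambda wins 9–8.
Lambda vs Delta: 4+2+3+1+1 = 11 for Lambda, 6 for Delta — Lambda by 11–6.
Lambda vs Theta: 14 to 3, Lambda.
Kappa vs Beta: Kappa preferred on 2+3+1+1+2+4 = 13 ballots; Kappa wins 13–4.
Kappa vs Delta: Kappa is ranked higher on 3+1+2+4 = 10 ballots, Delta on 7. Kappa wins 10–7.
Kappa vs Theta: Kappa is ranked higher on 4+3+1+2+4 = 14 ballots, Theta on 3. Kappa wins 14–3.
Beta vs Delta: 4+1 = 5 for Beta, 12 for Delta — Delta by 12–5.
Beta vs Theta: Beta is ranked higher on 4+4 = 8 ballots, Theta on 9. Theta wins 9–8.
Delta vs Theta: 4+1+2+4 = 11 for Delta, 6 for Theta — Delta by 11–6.
Kappa beats each of Zeta, Lambda, Beta, Delta, Theta — Kappa is the Condorcet winner.

Kappa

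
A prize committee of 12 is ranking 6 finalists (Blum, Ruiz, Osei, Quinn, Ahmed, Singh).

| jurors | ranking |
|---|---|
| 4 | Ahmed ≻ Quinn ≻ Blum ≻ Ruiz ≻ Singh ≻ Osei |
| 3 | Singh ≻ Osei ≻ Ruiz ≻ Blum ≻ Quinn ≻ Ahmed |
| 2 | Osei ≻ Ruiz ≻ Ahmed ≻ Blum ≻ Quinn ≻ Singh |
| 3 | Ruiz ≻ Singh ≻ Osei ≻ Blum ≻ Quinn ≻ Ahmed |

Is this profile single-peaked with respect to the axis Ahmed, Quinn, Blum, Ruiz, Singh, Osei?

no

Axis positions: Ahmed=1, Quinn=2, Blum=3, Ruiz=4, Singh=5, Osei=6.
Ballot type 1 (peak Ahmed at position 1): ranking walks positions 1-2-3-4-5-6, expanding outward from the peak — single-peaked.
Ballot type 2 (peak Singh at position 5): ranking walks positions 5-6-4-3-2-1, expanding outward from the peak — single-peaked.
Ballot type 3: ranking walks positions 6-4-1-3-2-5; Ruiz is ranked above Singh even though Singh lies between Ruiz and the peak Osei on the axis — preferences dip and rise again. Not single-peaked.
Ballot type 4 (peak Ruiz at position 4): ranking walks positions 4-5-6-3-2-1, expanding outward from the peak — single-peaked.
Ballot type 3 violates single-peakedness, so the profile is not single-peaked on this axis.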